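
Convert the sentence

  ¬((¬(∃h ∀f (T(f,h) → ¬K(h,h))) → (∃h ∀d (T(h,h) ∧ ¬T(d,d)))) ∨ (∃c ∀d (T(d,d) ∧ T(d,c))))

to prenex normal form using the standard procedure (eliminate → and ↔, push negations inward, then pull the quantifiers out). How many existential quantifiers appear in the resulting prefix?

3

Eliminate → and ↔ using ¬ and ∨.
  ¬(¬¬(∃h ∀f (¬T(f,h) ∨ ¬K(h,h))) ∨ (∃h ∀d (T(h,h) ∧ ¬T(d,d))) ∨ (∃c ∀d (T(d,d) ∧ T(d,c))))
Drive negations inward (¬∀x A ≡ ∃x ¬A, ¬∃x A ≡ ∀x ¬A, De Morgan for ∧/∨):
  (∀h ∃f (T(f,h) ∧ K(h,h))) ∧ (∀h ∃d (¬T(h,h) ∨ T(d,d))) ∧ (∀c ∃d (¬T(d,d) ∨ ¬T(d,c)))
Standardize variables apart so no two quantifiers bind the same name: h↦t, d↦p.
  (∀h ∃f (T(f,h) ∧ K(h,h))) ∧ (∀t ∃d (¬T(t,t) ∨ T(d,d))) ∧ (∀c ∃p (¬T(p,p) ∨ ¬T(p,c)))
Pull the quantifiers to the front (each side's bound variable is not free in the other side):
  ∀h ∃f ∀t ∃d ∀c ∃p (T(f,h) ∧ K(h,h) ∧ (¬T(t,t) ∨ T(d,d)) ∧ (¬T(p,p) ∨ ¬T(p,c)))
The prefix is ∀h ∃f ∀t ∃d ∀c ∃p: 3 universal, 3 existential.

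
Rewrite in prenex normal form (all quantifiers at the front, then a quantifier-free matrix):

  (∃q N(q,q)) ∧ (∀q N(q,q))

Give each quantifier a distinct variable: q↦z.
  (∃q N(q,q)) ∧ (∀z N(z,z))
Finally move all quantifiers to the prefix:
  ∃q ∀z (N(q,q) ∧ N(z,z))

∃q ∀z (N(q,q) ∧ N(z,z))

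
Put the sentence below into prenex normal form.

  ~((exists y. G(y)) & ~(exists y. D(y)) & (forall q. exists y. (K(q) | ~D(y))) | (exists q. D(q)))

forall y. exists w1. exists q. forall t. forall s. ((~G(y) | D(w1) | ~K(q) & D(t)) & ~D(s))

Drive negations inward (¬∀x A ≡ ∃x ¬A, ¬∃x A ≡ ∀x ¬A, De Morgan for ∧/∨):
  ((forall y. ~G(y)) | (exists y. D(y)) | (exists q. forall y. (~K(q) & D(y)))) & (forall q. ~D(q))
Rename bound variables to avoid capture: y↦w1, y↦t, q↦s.
  ((forall y. ~G(y)) | (exists w1. D(w1)) | (exists q. forall t. (~K(q) & D(t)))) & (forall s. ~D(s))
Extract every quantifier outward, since the variables are now distinct and don't occur free across branches:
  forall y. exists w1. exists q. forall t. forall s. ((~G(y) | D(w1) | ~K(q) & D(t)) & ~D(s))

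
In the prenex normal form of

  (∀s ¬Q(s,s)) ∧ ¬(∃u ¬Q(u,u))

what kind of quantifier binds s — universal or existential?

universal

Push ¬ through the quantifiers and connectives to reach negation normal form:
  (∀s ¬Q(s,s)) ∧ (∀u Q(u,u))
Finally move all quantifiers to the prefix:
  ∀s ∀u (¬Q(s,s) ∧ Q(u,u))
The quantifier ∀s sits under an even number of negations, so it remains universal.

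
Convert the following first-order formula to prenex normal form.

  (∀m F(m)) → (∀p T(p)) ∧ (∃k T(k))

First replace A → B with ¬A ∨ B.
  ¬(∀m F(m)) ∨ (∀p T(p)) ∧ (∃k T(k))
Push ¬ through the quantifiers and connectives to reach negation normal form:
  (∃m ¬F(m)) ∨ (∀p T(p)) ∧ (∃k T(k))
All bound variables are already distinct, so no renaming is needed.
Finally move all quantifiers to the prefix:
  ∃m ∀p ∃k (¬F(m) ∨ T(p) ∧ T(k))

∃m ∀p ∃k (¬F(m) ∨ T(p) ∧ T(k))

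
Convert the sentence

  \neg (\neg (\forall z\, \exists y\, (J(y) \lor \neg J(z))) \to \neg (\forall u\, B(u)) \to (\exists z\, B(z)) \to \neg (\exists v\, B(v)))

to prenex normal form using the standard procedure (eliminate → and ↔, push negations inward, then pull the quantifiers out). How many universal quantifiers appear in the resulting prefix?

1

Eliminate → and ↔ using ¬ and ∨.
  \neg (\neg \neg (\forall z\, \exists y\, (J(y) \lor \neg J(z))) \lor \neg \neg (\forall u\, B(u)) \lor \neg (\exists z\, B(z)) \lor \neg (\exists v\, B(v)))
Move each ¬ inward, flipping quantifiers it crosses:
  (\exists z\, \forall y\, (\neg J(y) \land J(z))) \land (\exists u\, \neg B(u)) \land (\exists z\, B(z)) \land (\exists v\, B(v))
Rename bound variables to avoid capture: z↦s.
  (\exists z\, \forall y\, (\neg J(y) \land J(z))) \land (\exists u\, \neg B(u)) \land (\exists s\, B(s)) \land (\exists v\, B(v))
Pull the quantifiers to the front (each side's bound variable is not free in the other side):
  \exists z\, \forall y\, \exists u\, \exists s\, \exists v\, (\neg J(y) \land J(z) \land \neg B(u) \land B(s) \land B(v))
The prefix is \exists z \forall y \exists u \exists s \exists v: 1 universal, 4 existential.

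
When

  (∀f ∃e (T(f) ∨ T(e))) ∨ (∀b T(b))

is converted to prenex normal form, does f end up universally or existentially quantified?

universal

All bound variables are already distinct, so no renaming is needed.
Pull the quantifiers to the front (each side's bound variable is not free in the other side):
  ∀f ∃e ∀b (T(f) ∨ T(e) ∨ T(b))
The quantifier ∀f sits under an even number of negations, so it remains universal.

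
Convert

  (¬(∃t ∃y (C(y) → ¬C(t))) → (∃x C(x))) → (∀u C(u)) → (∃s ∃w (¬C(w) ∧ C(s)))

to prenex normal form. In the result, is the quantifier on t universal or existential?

universal

Eliminate → and ↔ using ¬ and ∨.
  ¬(¬¬(∃t ∃y (¬C(y) ∨ ¬C(t))) ∨ (∃x C(x))) ∨ ¬(∀u C(u)) ∨ (∃s ∃w (¬C(w) ∧ C(s)))
Drive negations inward (¬∀x A ≡ ∃x ¬A, ¬∃x A ≡ ∀x ¬A, De Morgan for ∧/∨):
  (∀t ∀y (C(y) ∧ C(t))) ∧ (∀x ¬C(x)) ∨ (∃u ¬C(u)) ∨ (∃s ∃w (¬C(w) ∧ C(s)))
All bound variables are already distinct, so no renaming is needed.
Pull the quantifiers to the front (each side's bound variable is not free in the other side):
  ∀t ∀y ∀x ∃u ∃s ∃w (C(y) ∧ C(t) ∧ ¬C(x) ∨ ¬C(u) ∨ ¬C(w) ∧ C(s))
The quantifier ∃t sits under an odd number of negations (counting the antecedent side of each →), so it flips to ∀t.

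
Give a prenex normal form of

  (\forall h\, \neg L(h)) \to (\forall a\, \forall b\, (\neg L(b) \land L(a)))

Rewrite implications/biconditionals: A → B as ¬A ∨ B.
  \neg (\forall h\, \neg L(h)) \lor (\forall a\, \forall b\, (\neg L(b) \land L(a)))
Drive negations inward (¬∀x A ≡ ∃x ¬A, ¬∃x A ≡ ∀x ¬A, De Morgan for ∧/∨):
  (\exists h\, L(h)) \lor (\forall a\, \forall b\, (\neg L(b) \land L(a)))
All bound variables are already distinct, so no renaming is needed.
Pull the quantifiers to the front (each side's bound variable is not free in the other side):
  \exists h\, \forall a\, \forall b\, (L(h) \lor \neg L(b) \land L(a))

\exists h\, \forall a\, \forall b\, (L(h) \lor \neg L(b) \land L(a))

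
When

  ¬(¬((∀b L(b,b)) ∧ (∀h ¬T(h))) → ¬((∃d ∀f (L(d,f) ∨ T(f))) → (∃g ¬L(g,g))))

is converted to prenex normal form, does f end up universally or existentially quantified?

existential

Eliminate → and ↔ using ¬ and ∨.
  ¬(¬¬((∀b L(b,b)) ∧ (∀h ¬T(h))) ∨ ¬(¬(∃d ∀f (L(d,f) ∨ T(f))) ∨ (∃g ¬L(g,g))))
Move each ¬ inward, flipping quantifiers it crosses:
  ((∃b ¬L(b,b)) ∨ (∃h T(h))) ∧ ((∀d ∃f (¬L(d,f) ∧ ¬T(f))) ∨ (∃g ¬L(g,g)))
Pull the quantifiers to the front (each side's bound variable is not free in the other side):
  ∃b ∃h ∀d ∃f ∃g ((¬L(b,b) ∨ T(h)) ∧ (¬L(d,f) ∧ ¬T(f) ∨ ¬L(g,g)))
The quantifier ∀f sits under an odd number of negations (counting the antecedent side of each →), so it flips to ∃f.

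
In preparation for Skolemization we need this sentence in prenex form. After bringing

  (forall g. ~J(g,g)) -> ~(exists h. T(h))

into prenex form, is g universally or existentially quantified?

Rewrite implications/biconditionals: A → B as ¬A ∨ B.
  ~(forall g. ~J(g,g)) | ~(exists h. T(h))
Push ¬ through the quantifiers and connectives to reach negation normal form:
  (exists g. J(g,g)) | (forall h. ~T(h))
All bound variables are already distinct, so no renaming is needed.
Pull the quantifiers to the front (each side's bound variable is not free in the other side):
  exists g. forall h. (J(g,g) | ~T(h))
The quantifier forall g sits under an odd number of negations (counting the antecedent side of each →), so it flips to exists g.

existential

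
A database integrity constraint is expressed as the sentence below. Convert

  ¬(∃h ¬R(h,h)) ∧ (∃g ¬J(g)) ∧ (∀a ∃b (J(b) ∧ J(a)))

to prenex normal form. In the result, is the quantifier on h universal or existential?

universal

Drive negations inward (¬∀x A ≡ ∃x ¬A, ¬∃x A ≡ ∀x ¬A, De Morgan for ∧/∨):
  (∀h R(h,h)) ∧ (∃g ¬J(g)) ∧ (∀a ∃b (J(b) ∧ J(a)))
All bound variables are already distinct, so no renaming is needed.
Extract every quantifier outward, since the variables are now distinct and don't occur free across branches:
  ∀h ∃g ∀a ∃b (R(h,h) ∧ ¬J(g) ∧ J(b) ∧ J(a))
The quantifier ∃h sits under an odd number of negations, so it flips to ∀h.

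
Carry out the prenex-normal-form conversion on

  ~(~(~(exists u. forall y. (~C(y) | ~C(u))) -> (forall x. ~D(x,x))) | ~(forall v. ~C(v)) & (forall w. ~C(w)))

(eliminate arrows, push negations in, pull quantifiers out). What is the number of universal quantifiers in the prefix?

First replace A → B with ¬A ∨ B.
  ~(~(~~(exists u. forall y. (~C(y) | ~C(u))) | (forall x. ~D(x,x))) | ~(forall v. ~C(v)) & (forall w. ~C(w)))
Push ¬ through the quantifiers and connectives to reach negation normal form:
  ((exists u. forall y. (~C(y) | ~C(u))) | (forall x. ~D(x,x))) & ((forall v. ~C(v)) | (exists w. C(w)))
Extract every quantifier outward, since the variables are now distinct and don't occur free across branches:
  exists u. forall y. forall x. forall v. exists w. ((~C(y) | ~C(u) | ~D(x,x)) & (~C(v) | C(w)))
The prefix is exists u forall y forall x forall v exists w: 3 universal, 2 existential.

3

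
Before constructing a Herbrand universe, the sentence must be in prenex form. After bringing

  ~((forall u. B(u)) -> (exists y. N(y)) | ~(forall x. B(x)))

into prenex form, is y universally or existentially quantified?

universal

Rewrite implications/biconditionals: A → B as ¬A ∨ B.
  ~(~(forall u. B(u)) | (exists y. N(y)) | ~(forall x. B(x)))
Move each ¬ inward, flipping quantifiers it crosses:
  (forall u. B(u)) & (forall y. ~N(y)) & (forall x. B(x))
All bound variables are already distinct, so no renaming is needed.
Pull the quantifiers to the front (each side's bound variable is not free in the other side):
  forall u. forall y. forall x. (B(u) & ~N(y) & B(x))
The quantifier exists y sits under an odd number of negations (counting the antecedent side of each →), so it flips to forall y.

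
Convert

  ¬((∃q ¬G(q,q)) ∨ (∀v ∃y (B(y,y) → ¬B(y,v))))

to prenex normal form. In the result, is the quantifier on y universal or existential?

universal

Eliminate → and ↔ using ¬ and ∨.
  ¬((∃q ¬G(q,q)) ∨ (∀v ∃y (¬B(y,y) ∨ ¬B(y,v))))
Move each ¬ inward, flipping quantifiers it crosses:
  (∀q G(q,q)) ∧ (∃v ∀y (B(y,y) ∧ B(y,v)))
All bound variables are already distinct, so no renaming is needed.
Extract every quantifier outward, since the variables are now distinct and don't occur free across branches:
  ∀q ∃v ∀y (G(q,q) ∧ B(y,y) ∧ B(y,v))
The quantifier ∃y sits under an odd number of negations (counting the antecedent side of each →), so it flips to ∀y.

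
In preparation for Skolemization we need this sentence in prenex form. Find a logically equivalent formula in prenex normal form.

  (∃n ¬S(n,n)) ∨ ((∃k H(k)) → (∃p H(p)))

Eliminate → and ↔ using ¬ and ∨.
  (∃n ¬S(n,n)) ∨ ¬(∃k H(k)) ∨ (∃p H(p))
Drive negations inward (¬∀x A ≡ ∃x ¬A, ¬∃x A ≡ ∀x ¬A, De Morgan for ∧/∨):
  (∃n ¬S(n,n)) ∨ (∀k ¬H(k)) ∨ (∃p H(p))
All bound variables are already distinct, so no renaming is needed.
Extract every quantifier outward, since the variables are now distinct and don't occur free across branches:
  ∃n ∀k ∃p (¬S(n,n) ∨ ¬H(k) ∨ H(p))

∃n ∀k ∃p (¬S(n,n) ∨ ¬H(k) ∨ H(p))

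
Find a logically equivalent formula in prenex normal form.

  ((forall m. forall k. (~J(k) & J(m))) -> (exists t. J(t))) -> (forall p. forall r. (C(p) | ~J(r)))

forall m. forall k. forall t. forall p. forall r. (~J(k) & J(m) & ~J(t) | C(p) | ~J(r))

Eliminate → and ↔ using ¬ and ∨.
  ~(~(forall m. forall k. (~J(k) & J(m))) | (exists t. J(t))) | (forall p. forall r. (C(p) | ~J(r)))
Drive negations inward (¬∀x A ≡ ∃x ¬A, ¬∃x A ≡ ∀x ¬A, De Morgan for ∧/∨):
  (forall m. forall k. (~J(k) & J(m))) & (forall t. ~J(t)) | (forall p. forall r. (C(p) | ~J(r)))
Pull the quantifiers to the front (each side's bound variable is not free in the other side):
  forall m. forall k. forall t. forall p. forall r. (~J(k) & J(m) & ~J(t) | C(p) | ~J(r))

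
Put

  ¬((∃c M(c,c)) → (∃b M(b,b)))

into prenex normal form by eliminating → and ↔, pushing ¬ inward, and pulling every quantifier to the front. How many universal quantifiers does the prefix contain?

1

First replace A → B with ¬A ∨ B.
  ¬(¬(∃c M(c,c)) ∨ (∃b M(b,b)))
Push ¬ through the quantifiers and connectives to reach negation normal form:
  (∃c M(c,c)) ∧ (∀b ¬M(b,b))
All bound variables are already distinct, so no renaming is needed.
Finally move all quantifiers to the prefix:
  ∃c ∀b (M(c,c) ∧ ¬M(b,b))
The prefix is ∃c ∀b: 1 universal, 1 existential.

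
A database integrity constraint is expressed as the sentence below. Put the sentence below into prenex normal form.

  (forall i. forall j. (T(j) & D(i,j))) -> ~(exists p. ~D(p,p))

Eliminate → and ↔ using ¬ and ∨.
  ~(forall i. forall j. (T(j) & D(i,j))) | ~(exists p. ~D(p,p))
Drive negations inward (¬∀x A ≡ ∃x ¬A, ¬∃x A ≡ ∀x ¬A, De Morgan for ∧/∨):
  (exists i. exists j. (~T(j) | ~D(i,j))) | (forall p. D(p,p))
All bound variables are already distinct, so no renaming is needed.
Pull the quantifiers to the front (each side's bound variable is not free in the other side):
  exists i. exists j. forall p. (~T(j) | ~D(i,j) | D(p,p))

exists i. exists j. forall p. (~T(j) | ~D(i,j) | D(p,p))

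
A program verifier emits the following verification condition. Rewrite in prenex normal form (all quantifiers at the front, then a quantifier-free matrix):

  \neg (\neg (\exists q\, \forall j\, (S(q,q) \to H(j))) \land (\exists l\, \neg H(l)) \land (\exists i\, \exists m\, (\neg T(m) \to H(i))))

First replace A → B with ¬A ∨ B.
  \neg (\neg (\exists q\, \forall j\, (\neg S(q,q) \lor H(j))) \land (\exists l\, \neg H(l)) \land (\exists i\, \exists m\, (\neg \neg T(m) \lor H(i))))
Drive negations inward (¬∀x A ≡ ∃x ¬A, ¬∃x A ≡ ∀x ¬A, De Morgan for ∧/∨):
  (\exists q\, \forall j\, (\neg S(q,q) \lor H(j))) \lor (\forall l\, H(l)) \lor (\forall i\, \forall m\, (\neg T(m) \land \neg H(i)))
All bound variables are already distinct, so no renaming is needed.
Finally move all quantifiers to the prefix:
  \exists q\, \forall j\, \forall l\, \forall i\, \forall m\, (\neg S(q,q) \lor H(j) \lor H(l) \lor \neg T(m) \land \neg H(i))

\exists q\, \forall j\, \forall l\, \forall i\, \forall m\, (\neg S(q,q) \lor H(j) \lor H(l) \lor \neg T(m) \land \neg H(i))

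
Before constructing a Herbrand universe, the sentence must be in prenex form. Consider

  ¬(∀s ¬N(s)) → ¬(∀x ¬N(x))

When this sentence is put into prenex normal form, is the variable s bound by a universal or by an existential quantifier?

Eliminate → and ↔ using ¬ and ∨.
  ¬¬(∀s ¬N(s)) ∨ ¬(∀x ¬N(x))
Push ¬ through the quantifiers and connectives to reach negation normal form:
  (∀s ¬N(s)) ∨ (∃x N(x))
All bound variables are already distinct, so no renaming is needed.
Finally move all quantifiers to the prefix:
  ∀s ∃x (¬N(s) ∨ N(x))
The quantifier ∀s sits under an even number of negations (counting the antecedent side of each →), so it remains universal.

universal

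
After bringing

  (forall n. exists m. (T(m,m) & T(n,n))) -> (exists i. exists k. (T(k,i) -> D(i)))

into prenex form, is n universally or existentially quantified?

Eliminate → and ↔ using ¬ and ∨.
  ~(forall n. exists m. (T(m,m) & T(n,n))) | (exists i. exists k. (~T(k,i) | D(i)))
Drive negations inward (¬∀x A ≡ ∃x ¬A, ¬∃x A ≡ ∀x ¬A, De Morgan for ∧/∨):
  (exists n. forall m. (~T(m,m) | ~T(n,n))) | (exists i. exists k. (~T(k,i) | D(i)))
Pull the quantifiers to the front (each side's bound variable is not free in the other side):
  exists n. forall m. exists i. exists k. (~T(m,m) | ~T(n,n) | ~T(k,i) | D(i))
The quantifier forall n sits under an odd number of negations (counting the antecedent side of each →), so it flips to exists n.

existential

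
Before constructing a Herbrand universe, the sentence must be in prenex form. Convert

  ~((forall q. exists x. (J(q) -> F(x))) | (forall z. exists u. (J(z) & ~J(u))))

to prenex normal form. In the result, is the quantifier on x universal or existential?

First replace A → B with ¬A ∨ B.
  ~((forall q. exists x. (~J(q) | F(x))) | (forall z. exists u. (J(z) & ~J(u))))
Drive negations inward (¬∀x A ≡ ∃x ¬A, ¬∃x A ≡ ∀x ¬A, De Morgan for ∧/∨):
  (exists q. forall x. (J(q) & ~F(x))) & (exists z. forall u. (~J(z) | J(u)))
All bound variables are already distinct, so no renaming is needed.
Extract every quantifier outward, since the variables are now distinct and don't occur free across branches:
  exists q. forall x. exists z. forall u. (J(q) & ~F(x) & (~J(z) | J(u)))
The quantifier exists x sits under an odd number of negations (counting the antecedent side of each →), so it flips to forall x.

universal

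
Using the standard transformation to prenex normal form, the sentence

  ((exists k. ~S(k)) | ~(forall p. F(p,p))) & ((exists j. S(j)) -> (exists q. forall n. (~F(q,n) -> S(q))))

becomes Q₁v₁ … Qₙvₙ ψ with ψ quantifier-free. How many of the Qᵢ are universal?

Eliminate → and ↔ using ¬ and ∨.
  ((exists k. ~S(k)) | ~(forall p. F(p,p))) & (~(exists j. S(j)) | (exists q. forall n. (~~F(q,n) | S(q))))
Push ¬ through the quantifiers and connectives to reach negation normal form:
  ((exists k. ~S(k)) | (exists p. ~F(p,p))) & ((forall j. ~S(j)) | (exists q. forall n. (F(q,n) | S(q))))
Finally move all quantifiers to the prefix:
  exists k. exists p. forall j. exists q. forall n. ((~S(k) | ~F(p,p)) & (~S(j) | F(q,n) | S(q)))
The prefix is exists k exists p forall j exists q forall n: 2 universal, 3 existential.

2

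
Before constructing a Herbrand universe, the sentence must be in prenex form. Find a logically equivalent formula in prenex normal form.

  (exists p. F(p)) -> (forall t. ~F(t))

forall p. forall t. (~F(p) | ~F(t))

First replace A → B with ¬A ∨ B.
  ~(exists p. F(p)) | (forall t. ~F(t))
Drive negations inward (¬∀x A ≡ ∃x ¬A, ¬∃x A ≡ ∀x ¬A, De Morgan for ∧/∨):
  (forall p. ~F(p)) | (forall t. ~F(t))
All bound variables are already distinct, so no renaming is needed.
Finally move all quantifiers to the prefix:
  forall p. forall t. (~F(p) | ~F(t))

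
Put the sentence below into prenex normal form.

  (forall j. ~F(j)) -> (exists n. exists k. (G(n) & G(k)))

First replace A → B with ¬A ∨ B.
  ~(forall j. ~F(j)) | (exists n. exists k. (G(n) & G(k)))
Push ¬ through the quantifiers and connectives to reach negation normal form:
  (exists j. F(j)) | (exists n. exists k. (G(n) & G(k)))
All bound variables are already distinct, so no renaming is needed.
Extract every quantifier outward, since the variables are now distinct and don't occur free across branches:
  exists j. exists n. exists k. (F(j) | G(n) & G(k))

exists j. exists n. exists k. (F(j) | G(n) & G(k))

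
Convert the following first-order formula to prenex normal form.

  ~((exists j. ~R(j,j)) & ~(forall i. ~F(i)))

Push ¬ through the quantifiers and connectives to reach negation normal form:
  (forall j. R(j,j)) | (forall i. ~F(i))
All bound variables are already distinct, so no renaming is needed.
Extract every quantifier outward, since the variables are now distinct and don't occur free across branches:
  forall j. forall i. (R(j,j) | ~F(i))

forall j. forall i. (R(j,j) | ~F(i))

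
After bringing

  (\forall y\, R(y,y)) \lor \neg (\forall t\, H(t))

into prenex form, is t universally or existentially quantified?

Push ¬ through the quantifiers and connectives to reach negation normal form:
  (\forall y\, R(y,y)) \lor (\exists t\, \neg H(t))
All bound variables are already distinct, so no renaming is needed.
Extract every quantifier outward, since the variables are now distinct and don't occur free across branches:
  \forall y\, \exists t\, (R(y,y) \lor \neg H(t))
The quantifier \forall t sits under an odd number of negations, so it flips to \exists t.

existential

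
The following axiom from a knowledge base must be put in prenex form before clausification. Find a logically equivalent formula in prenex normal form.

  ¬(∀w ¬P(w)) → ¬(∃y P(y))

First replace A → B with ¬A ∨ B.
  ¬¬(∀w ¬P(w)) ∨ ¬(∃y P(y))
Drive negations inward (¬∀x A ≡ ∃x ¬A, ¬∃x A ≡ ∀x ¬A, De Morgan for ∧/∨):
  (∀w ¬P(w)) ∨ (∀y ¬P(y))
All bound variables are already distinct, so no renaming is needed.
Finally move all quantifiers to the prefix:
  ∀w ∀y (¬P(w) ∨ ¬P(y))

∀w ∀y (¬P(w) ∨ ¬P(y))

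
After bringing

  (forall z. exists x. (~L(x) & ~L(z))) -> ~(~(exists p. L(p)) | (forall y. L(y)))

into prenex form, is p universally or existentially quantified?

First replace A → B with ¬A ∨ B.
  ~(forall z. exists x. (~L(x) & ~L(z))) | ~(~(exists p. L(p)) | (forall y. L(y)))
Move each ¬ inward, flipping quantifiers it crosses:
  (exists z. forall x. (L(x) | L(z))) | (exists p. L(p)) & (exists y. ~L(y))
All bound variables are already distinct, so no renaming is needed.
Pull the quantifiers to the front (each side's bound variable is not free in the other side):
  exists z. forall x. exists p. exists y. (L(x) | L(z) | L(p) & ~L(y))
The quantifier exists p sits under an even number of negations (counting the antecedent side of each →), so it remains existential.

existential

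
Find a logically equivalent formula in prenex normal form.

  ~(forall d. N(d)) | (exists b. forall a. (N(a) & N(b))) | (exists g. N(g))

exists d. exists b. forall a. exists g. (~N(d) | N(a) & N(b) | N(g))

Push ¬ through the quantifiers and connectives to reach negation normal form:
  (exists d. ~N(d)) | (exists b. forall a. (N(a) & N(b))) | (exists g. N(g))
Extract every quantifier outward, since the variables are now distinct and don't occur free across branches:
  exists d. exists b. forall a. exists g. (~N(d) | N(a) & N(b) | N(g))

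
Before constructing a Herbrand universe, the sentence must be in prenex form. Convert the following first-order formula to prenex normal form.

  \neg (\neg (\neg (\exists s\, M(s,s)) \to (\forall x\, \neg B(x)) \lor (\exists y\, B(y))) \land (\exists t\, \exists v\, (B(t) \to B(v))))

Eliminate → and ↔ using ¬ and ∨.
  \neg (\neg (\neg \neg (\exists s\, M(s,s)) \lor (\forall x\, \neg B(x)) \lor (\exists y\, B(y))) \land (\exists t\, \exists v\, (\neg B(t) \lor B(v))))
Push ¬ through the quantifiers and connectives to reach negation normal form:
  (\exists s\, M(s,s)) \lor (\forall x\, \neg B(x)) \lor (\exists y\, B(y)) \lor (\forall t\, \forall v\, (B(t) \land \neg B(v)))
Extract every quantifier outward, since the variables are now distinct and don't occur free across branches:
  \exists s\, \forall x\, \exists y\, \forall t\, \forall v\, (M(s,s) \lor \neg B(x) \lor B(y) \lor B(t) \land \neg B(v))

\exists s\, \forall x\, \exists y\, \forall t\, \forall v\, (M(s,s) \lor \neg B(x) \lor B(y) \lor B(t) \land \neg B(v))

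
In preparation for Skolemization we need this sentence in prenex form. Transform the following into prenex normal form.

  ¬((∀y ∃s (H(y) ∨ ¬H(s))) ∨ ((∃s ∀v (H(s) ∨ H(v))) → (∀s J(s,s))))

∃y ∀s ∃y1 ∀v ∃w1 (¬H(y) ∧ H(s) ∧ (H(y1) ∨ H(v)) ∧ ¬J(w1,w1))

Eliminate → and ↔ using ¬ and ∨.
  ¬((∀y ∃s (H(y) ∨ ¬H(s))) ∨ ¬(∃s ∀v (H(s) ∨ H(v))) ∨ (∀s J(s,s)))
Push ¬ through the quantifiers and connectives to reach negation normal form:
  (∃y ∀s (¬H(y) ∧ H(s))) ∧ (∃s ∀v (H(s) ∨ H(v))) ∧ (∃s ¬J(s,s))
Give each quantifier a distinct variable: s↦y1, s↦w1.
  (∃y ∀s (¬H(y) ∧ H(s))) ∧ (∃y1 ∀v (H(y1) ∨ H(v))) ∧ (∃w1 ¬J(w1,w1))
Pull the quantifiers to the front (each side's bound variable is not free in the other side):
  ∃y ∀s ∃y1 ∀v ∃w1 (¬H(y) ∧ H(s) ∧ (H(y1) ∨ H(v)) ∧ ¬J(w1,w1))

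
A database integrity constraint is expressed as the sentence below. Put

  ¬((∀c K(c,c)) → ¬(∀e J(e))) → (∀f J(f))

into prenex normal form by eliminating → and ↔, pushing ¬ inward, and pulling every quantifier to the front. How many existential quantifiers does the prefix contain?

First replace A → B with ¬A ∨ B.
  ¬¬(¬(∀c K(c,c)) ∨ ¬(∀e J(e))) ∨ (∀f J(f))
Move each ¬ inward, flipping quantifiers it crosses:
  (∃c ¬K(c,c)) ∨ (∃e ¬J(e)) ∨ (∀f J(f))
All bound variables are already distinct, so no renaming is needed.
Pull the quantifiers to the front (each side's bound variable is not free in the other side):
  ∃c ∃e ∀f (¬K(c,c) ∨ ¬J(e) ∨ J(f))
The prefix is ∃c ∃e ∀f: 1 universal, 2 existential.

2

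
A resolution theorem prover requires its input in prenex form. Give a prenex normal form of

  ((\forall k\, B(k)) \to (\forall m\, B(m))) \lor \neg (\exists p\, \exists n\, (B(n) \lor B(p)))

First replace A → B with ¬A ∨ B.
  \neg (\forall k\, B(k)) \lor (\forall m\, B(m)) \lor \neg (\exists p\, \exists n\, (B(n) \lor B(p)))
Drive negations inward (¬∀x A ≡ ∃x ¬A, ¬∃x A ≡ ∀x ¬A, De Morgan for ∧/∨):
  (\exists k\, \neg B(k)) \lor (\forall m\, B(m)) \lor (\forall p\, \forall n\, (\neg B(n) \land \neg B(p)))
All bound variables are already distinct, so no renaming is needed.
Pull the quantifiers to the front (each side's bound variable is not free in the other side):
  \exists k\, \forall m\, \forall p\, \forall n\, (\neg B(k) \lor B(m) \lor \neg B(n) \land \neg B(p))

\exists k\, \forall m\, \forall p\, \forall n\, (\neg B(k) \lor B(m) \lor \neg B(n) \land \neg B(p))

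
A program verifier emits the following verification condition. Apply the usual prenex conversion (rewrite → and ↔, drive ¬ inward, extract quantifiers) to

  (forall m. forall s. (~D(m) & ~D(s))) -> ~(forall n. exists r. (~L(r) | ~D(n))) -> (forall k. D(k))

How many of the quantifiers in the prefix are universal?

Eliminate → and ↔ using ¬ and ∨.
  ~(forall m. forall s. (~D(m) & ~D(s))) | ~~(forall n. exists r. (~L(r) | ~D(n))) | (forall k. D(k))
Move each ¬ inward, flipping quantifiers it crosses:
  (exists m. exists s. (D(m) | D(s))) | (forall n. exists r. (~L(r) | ~D(n))) | (forall k. D(k))
All bound variables are already distinct, so no renaming is needed.
Pull the quantifiers to the front (each side's bound variable is not free in the other side):
  exists m. exists s. forall n. exists r. forall k. (D(m) | D(s) | ~L(r) | ~D(n) | D(k))
The prefix is exists m exists s forall n exists r forall k: 2 universal, 3 existential.

2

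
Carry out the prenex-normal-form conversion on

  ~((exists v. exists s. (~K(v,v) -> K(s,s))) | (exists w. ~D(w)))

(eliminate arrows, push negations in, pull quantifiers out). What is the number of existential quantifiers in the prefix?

0

Eliminate → and ↔ using ¬ and ∨.
  ~((exists v. exists s. (~~K(v,v) | K(s,s))) | (exists w. ~D(w)))
Move each ¬ inward, flipping quantifiers it crosses:
  (forall v. forall s. (~K(v,v) & ~K(s,s))) & (forall w. D(w))
All bound variables are already distinct, so no renaming is needed.
Extract every quantifier outward, since the variables are now distinct and don't occur free across branches:
  forall v. forall s. forall w. (~K(v,v) & ~K(s,s) & D(w))
The prefix is forall v forall s forall w: 3 universal, 0 existential.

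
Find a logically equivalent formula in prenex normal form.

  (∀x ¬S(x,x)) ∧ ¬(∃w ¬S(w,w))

Move each ¬ inward, flipping quantifiers it crosses:
  (∀x ¬S(x,x)) ∧ (∀w S(w,w))
All bound variables are already distinct, so no renaming is needed.
Extract every quantifier outward, since the variables are now distinct and don't occur free across branches:
  ∀x ∀w (¬S(x,x) ∧ S(w,w))

∀x ∀w (¬S(x,x) ∧ S(w,w))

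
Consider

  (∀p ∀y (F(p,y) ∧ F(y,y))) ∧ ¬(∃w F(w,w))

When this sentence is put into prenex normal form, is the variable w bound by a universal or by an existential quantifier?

universal

Drive negations inward (¬∀x A ≡ ∃x ¬A, ¬∃x A ≡ ∀x ¬A, De Morgan for ∧/∨):
  (∀p ∀y (F(p,y) ∧ F(y,y))) ∧ (∀w ¬F(w,w))
All bound variables are already distinct, so no renaming is needed.
Pull the quantifiers to the front (each side's bound variable is not free in the other side):
  ∀p ∀y ∀w (F(p,y) ∧ F(y,y) ∧ ¬F(w,w))
The quantifier ∃w sits under an odd number of negations, so it flips to ∀w.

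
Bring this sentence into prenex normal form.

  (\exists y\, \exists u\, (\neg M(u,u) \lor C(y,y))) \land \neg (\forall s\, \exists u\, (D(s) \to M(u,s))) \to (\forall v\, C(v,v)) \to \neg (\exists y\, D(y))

\forall y\, \forall u\, \forall s\, \exists t\, \exists v\, \forall v1\, (M(u,u) \land \neg C(y,y) \lor \neg D(s) \lor M(t,s) \lor \neg C(v,v) \lor \neg D(v1))

Rewrite implications/biconditionals: A → B as ¬A ∨ B.
  \neg ((\exists y\, \exists u\, (\neg M(u,u) \lor C(y,y))) \land \neg (\forall s\, \exists u\, (\neg D(s) \lor M(u,s)))) \lor \neg (\forall v\, C(v,v)) \lor \neg (\exists y\, D(y))
Push ¬ through the quantifiers and connectives to reach negation normal form:
  (\forall y\, \forall u\, (M(u,u) \land \neg C(y,y))) \lor (\forall s\, \exists u\, (\neg D(s) \lor M(u,s))) \lor (\exists v\, \neg C(v,v)) \lor (\forall y\, \neg D(y))
Standardize variables apart so no two quantifiers bind the same name: u↦t, y↦v1.
  (\forall y\, \forall u\, (M(u,u) \land \neg C(y,y))) \lor (\forall s\, \exists t\, (\neg D(s) \lor M(t,s))) \lor (\exists v\, \neg C(v,v)) \lor (\forall v1\, \neg D(v1))
Pull the quantifiers to the front (each side's bound variable is not free in the other side):
  \forall y\, \forall u\, \forall s\, \exists t\, \exists v\, \forall v1\, (M(u,u) \land \neg C(y,y) \lor \neg D(s) \lor M(t,s) \lor \neg C(v,v) \lor \neg D(v1))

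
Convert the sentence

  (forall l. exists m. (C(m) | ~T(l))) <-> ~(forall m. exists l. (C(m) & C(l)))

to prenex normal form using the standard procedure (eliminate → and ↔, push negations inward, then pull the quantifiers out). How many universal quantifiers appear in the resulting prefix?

Rewrite implications/biconditionals: A → B as ¬A ∨ B; A ↔ B as (¬A ∨ B) ∧ (¬B ∨ A).
  (~(forall l. exists m. (C(m) | ~T(l))) | ~(forall m. exists l. (C(m) & C(l)))) & (~~(forall m. exists l. (C(m) & C(l))) | (forall l. exists m. (C(m) | ~T(l))))
Push ¬ through the quantifiers and connectives to reach negation normal form:
  ((exists l. forall m. (~C(m) & T(l))) | (exists m. forall l. (~C(m) | ~C(l)))) & ((forall m. exists l. (C(m) & C(l))) | (forall l. exists m. (C(m) | ~T(l))))
Give each quantifier a distinct variable: m↦a, l↦q, m↦x1, l↦z1, l↦u1, m↦y1.
  ((exists l. forall m. (~C(m) & T(l))) | (exists a. forall q. (~C(a) | ~C(q)))) & ((forall x1. exists z1. (C(x1) & C(z1))) | (forall u1. exists y1. (C(y1) | ~T(u1))))
Finally move all quantifiers to the prefix:
  exists l. forall m. exists a. forall q. forall x1. exists z1. forall u1. exists y1. ((~C(m) & T(l) | ~C(a) | ~C(q)) & (C(x1) & C(z1) | C(y1) | ~T(u1)))
The prefix is exists l forall m exists a forall q forall x1 exists z1 forall u1 exists y1: 4 universal, 4 existential.

4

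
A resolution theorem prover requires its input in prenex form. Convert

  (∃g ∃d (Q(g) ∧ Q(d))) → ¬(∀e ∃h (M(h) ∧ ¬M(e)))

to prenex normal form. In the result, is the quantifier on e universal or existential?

existential

Eliminate → and ↔ using ¬ and ∨.
  ¬(∃g ∃d (Q(g) ∧ Q(d))) ∨ ¬(∀e ∃h (M(h) ∧ ¬M(e)))
Push ¬ through the quantifiers and connectives to reach negation normal form:
  (∀g ∀d (¬Q(g) ∨ ¬Q(d))) ∨ (∃e ∀h (¬M(h) ∨ M(e)))
All bound variables are already distinct, so no renaming is needed.
Finally move all quantifiers to the prefix:
  ∀g ∀d ∃e ∀h (¬Q(g) ∨ ¬Q(d) ∨ ¬M(h) ∨ M(e))
The quantifier ∀e sits under an odd number of negations (counting the antecedent side of each →), so it flips to ∃e.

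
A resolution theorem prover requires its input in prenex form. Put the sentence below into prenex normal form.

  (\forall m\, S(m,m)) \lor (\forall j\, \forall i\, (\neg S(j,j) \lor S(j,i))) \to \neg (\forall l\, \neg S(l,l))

\exists m\, \exists j\, \exists i\, \exists l\, (\neg S(m,m) \land S(j,j) \land \neg S(j,i) \lor S(l,l))

Eliminate → and ↔ using ¬ and ∨.
  \neg ((\forall m\, S(m,m)) \lor (\forall j\, \forall i\, (\neg S(j,j) \lor S(j,i)))) \lor \neg (\forall l\, \neg S(l,l))
Move each ¬ inward, flipping quantifiers it crosses:
  (\exists m\, \neg S(m,m)) \land (\exists j\, \exists i\, (S(j,j) \land \neg S(j,i))) \lor (\exists l\, S(l,l))
All bound variables are already distinct, so no renaming is needed.
Extract every quantifier outward, since the variables are now distinct and don't occur free across branches:
  \exists m\, \exists j\, \exists i\, \exists l\, (\neg S(m,m) \land S(j,j) \land \neg S(j,i) \lor S(l,l))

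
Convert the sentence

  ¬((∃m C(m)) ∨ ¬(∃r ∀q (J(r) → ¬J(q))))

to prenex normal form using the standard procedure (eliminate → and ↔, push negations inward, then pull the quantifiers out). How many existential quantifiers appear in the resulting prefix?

1

First replace A → B with ¬A ∨ B.
  ¬((∃m C(m)) ∨ ¬(∃r ∀q (¬J(r) ∨ ¬J(q))))
Drive negations inward (¬∀x A ≡ ∃x ¬A, ¬∃x A ≡ ∀x ¬A, De Morgan for ∧/∨):
  (∀m ¬C(m)) ∧ (∃r ∀q (¬J(r) ∨ ¬J(q)))
All bound variables are already distinct, so no renaming is needed.
Finally move all quantifiers to the prefix:
  ∀m ∃r ∀q (¬C(m) ∧ (¬J(r) ∨ ¬J(q)))
The prefix is ∀m ∃r ∀q: 2 universal, 1 existential.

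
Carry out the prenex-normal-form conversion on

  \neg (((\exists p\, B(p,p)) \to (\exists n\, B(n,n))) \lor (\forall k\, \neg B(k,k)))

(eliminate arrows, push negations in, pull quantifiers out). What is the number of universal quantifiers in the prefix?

1

Eliminate → and ↔ using ¬ and ∨.
  \neg (\neg (\exists p\, B(p,p)) \lor (\exists n\, B(n,n)) \lor (\forall k\, \neg B(k,k)))
Drive negations inward (¬∀x A ≡ ∃x ¬A, ¬∃x A ≡ ∀x ¬A, De Morgan for ∧/∨):
  (\exists p\, B(p,p)) \land (\forall n\, \neg B(n,n)) \land (\exists k\, B(k,k))
Finally move all quantifiers to the prefix:
  \exists p\, \forall n\, \exists k\, (B(p,p) \land \neg B(n,n) \land B(k,k))
The prefix is \exists p \forall n \exists k: 1 universal, 2 existential.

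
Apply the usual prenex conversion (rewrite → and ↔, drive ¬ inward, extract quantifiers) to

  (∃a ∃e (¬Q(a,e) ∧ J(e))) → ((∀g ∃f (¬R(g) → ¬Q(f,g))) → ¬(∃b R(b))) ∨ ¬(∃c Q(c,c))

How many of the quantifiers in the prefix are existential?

First replace A → B with ¬A ∨ B.
  ¬(∃a ∃e (¬Q(a,e) ∧ J(e))) ∨ ¬(∀g ∃f (¬¬R(g) ∨ ¬Q(f,g))) ∨ ¬(∃b R(b)) ∨ ¬(∃c Q(c,c))
Move each ¬ inward, flipping quantifiers it crosses:
  (∀a ∀e (Q(a,e) ∨ ¬J(e))) ∨ (∃g ∀f (¬R(g) ∧ Q(f,g))) ∨ (∀b ¬R(b)) ∨ (∀c ¬Q(c,c))
All bound variables are already distinct, so no renaming is needed.
Pull the quantifiers to the front (each side's bound variable is not free in the other side):
  ∀a ∀e ∃g ∀f ∀b ∀c (Q(a,e) ∨ ¬J(e) ∨ ¬R(g) ∧ Q(f,g) ∨ ¬R(b) ∨ ¬Q(c,c))
The prefix is ∀a ∀e ∃g ∀f ∀b ∀c: 5 universal, 1 existential.

1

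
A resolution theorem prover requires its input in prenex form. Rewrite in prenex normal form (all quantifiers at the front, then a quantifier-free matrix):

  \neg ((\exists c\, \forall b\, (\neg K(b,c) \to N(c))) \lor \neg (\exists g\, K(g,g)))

Eliminate → and ↔ using ¬ and ∨.
  \neg ((\exists c\, \forall b\, (\neg \neg K(b,c) \lor N(c))) \lor \neg (\exists g\, K(g,g)))
Drive negations inward (¬∀x A ≡ ∃x ¬A, ¬∃x A ≡ ∀x ¬A, De Morgan for ∧/∨):
  (\forall c\, \exists b\, (\neg K(b,c) \land \neg N(c))) \land (\exists g\, K(g,g))
Pull the quantifiers to the front (each side's bound variable is not free in the other side):
  \forall c\, \exists b\, \exists g\, (\neg K(b,c) \land \neg N(c) \land K(g,g))

\forall c\, \exists b\, \exists g\, (\neg K(b,c) \land \neg N(c) \land K(g,g))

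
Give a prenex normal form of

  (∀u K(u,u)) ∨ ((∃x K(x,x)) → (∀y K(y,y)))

∀u ∀x ∀y (K(u,u) ∨ ¬K(x,x) ∨ K(y,y))

First replace A → B with ¬A ∨ B.
  (∀u K(u,u)) ∨ ¬(∃x K(x,x)) ∨ (∀y K(y,y))
Drive negations inward (¬∀x A ≡ ∃x ¬A, ¬∃x A ≡ ∀x ¬A, De Morgan for ∧/∨):
  (∀u K(u,u)) ∨ (∀x ¬K(x,x)) ∨ (∀y K(y,y))
Pull the quantifiers to the front (each side's bound variable is not free in the other side):
  ∀u ∀x ∀y (K(u,u) ∨ ¬K(x,x) ∨ K(y,y))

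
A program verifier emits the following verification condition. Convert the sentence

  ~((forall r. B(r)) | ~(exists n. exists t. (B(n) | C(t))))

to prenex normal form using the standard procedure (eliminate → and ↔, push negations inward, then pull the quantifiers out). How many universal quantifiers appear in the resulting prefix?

0

Push ¬ through the quantifiers and connectives to reach negation normal form:
  (exists r. ~B(r)) & (exists n. exists t. (B(n) | C(t)))
All bound variables are already distinct, so no renaming is needed.
Finally move all quantifiers to the prefix:
  exists r. exists n. exists t. (~B(r) & (B(n) | C(t)))
The prefix is exists r exists n exists t: 0 universal, 3 existential.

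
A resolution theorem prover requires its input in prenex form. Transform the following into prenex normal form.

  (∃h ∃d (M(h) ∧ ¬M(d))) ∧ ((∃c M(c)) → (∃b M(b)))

First replace A → B with ¬A ∨ B.
  (∃h ∃d (M(h) ∧ ¬M(d))) ∧ (¬(∃c M(c)) ∨ (∃b M(b)))
Move each ¬ inward, flipping quantifiers it crosses:
  (∃h ∃d (M(h) ∧ ¬M(d))) ∧ ((∀c ¬M(c)) ∨ (∃b M(b)))
Pull the quantifiers to the front (each side's bound variable is not free in the other side):
  ∃h ∃d ∀c ∃b (M(h) ∧ ¬M(d) ∧ (¬M(c) ∨ M(b)))

∃h ∃d ∀c ∃b (M(h) ∧ ¬M(d) ∧ (¬M(c) ∨ M(b)))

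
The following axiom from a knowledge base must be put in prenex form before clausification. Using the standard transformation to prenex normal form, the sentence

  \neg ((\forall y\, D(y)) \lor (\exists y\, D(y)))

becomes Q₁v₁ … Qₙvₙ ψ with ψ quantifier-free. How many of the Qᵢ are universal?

1

Push ¬ through the quantifiers and connectives to reach negation normal form:
  (\exists y\, \neg D(y)) \land (\forall y\, \neg D(y))
Rename bound variables to avoid capture: y↦s.
  (\exists y\, \neg D(y)) \land (\forall s\, \neg D(s))
Pull the quantifiers to the front (each side's bound variable is not free in the other side):
  \exists y\, \forall s\, (\neg D(y) \land \neg D(s))
The prefix is \exists y \forall s: 1 universal, 1 existential.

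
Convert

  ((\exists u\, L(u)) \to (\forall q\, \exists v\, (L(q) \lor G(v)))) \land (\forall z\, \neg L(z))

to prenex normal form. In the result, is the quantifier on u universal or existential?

Eliminate → and ↔ using ¬ and ∨.
  (\neg (\exists u\, L(u)) \lor (\forall q\, \exists v\, (L(q) \lor G(v)))) \land (\forall z\, \neg L(z))
Move each ¬ inward, flipping quantifiers it crosses:
  ((\forall u\, \neg L(u)) \lor (\forall q\, \exists v\, (L(q) \lor G(v)))) \land (\forall z\, \neg L(z))
Extract every quantifier outward, since the variables are now distinct and don't occur free across branches:
  \forall u\, \forall q\, \exists v\, \forall z\, ((\neg L(u) \lor L(q) \lor G(v)) \land \neg L(z))
The quantifier \exists u sits under an odd number of negations (counting the antecedent side of each →), so it flips to \forall u.

universal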